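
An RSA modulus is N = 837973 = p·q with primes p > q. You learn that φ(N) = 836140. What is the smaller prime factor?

φ(n) = (p−1)(q−1) = n − (p+q) + 1, so p + q = 837973 − 836140 + 1 = 1834.
p and q are the roots of t² − 1834t + 837973 = 0.
Discriminant: 1834² − 4·837973 = 3363556 − 3351892 = 11664; √11664 = 108.
q = (1834 − 108)/2 = 863, p = (1834 + 108)/2 = 971.
Check: 863 · 971 = 837973.

863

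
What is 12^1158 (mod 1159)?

12^1 ≡ 12 (mod 1159)
12^2 ≡ 12^2 = 144 ≡ 144 (mod 1159)
12^4 ≡ 144^2 = 20736 ≡ 1033 (mod 1159)
12^8 ≡ 1033^2 = 1067089 ≡ 809 (mod 1159)
12^16 ≡ 809^2 = 654481 ≡ 805 (mod 1159)
12^32 ≡ 805^2 = 648025 ≡ 144 (mod 1159)
12^64 ≡ 144^2 = 20736 ≡ 1033 (mod 1159)
12^128 ≡ 1033^2 = 1067089 ≡ 809 (mod 1159)
12^256 ≡ 809^2 = 654481 ≡ 805 (mod 1159)
12^512 ≡ 805^2 = 648025 ≡ 144 (mod 1159)
12^1024 ≡ 144^2 = 20736 ≡ 1033 (mod 1159)
1158 = 1024 + 128 + 4 + 2 in binary powers of 2.
So 12^1158 ≡ 1033 · 809 · 1033 · 144 ≡ 20 (mod 1159).
Since 20 ≠ 1, base 12 is a Fermat witness: 1159 is composite.

20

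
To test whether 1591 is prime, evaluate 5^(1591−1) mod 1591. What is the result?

1454

5^1 ≡ 5 (mod 1591)
5^2 ≡ 5^2 = 25 ≡ 25 (mod 1591)
5^4 ≡ 25^2 = 625 ≡ 625 (mod 1591)
5^8 ≡ 625^2 = 390625 ≡ 830 (mod 1591)
5^16 ≡ 830^2 = 688900 ≡ 1588 (mod 1591)
5^32 ≡ 1588^2 = 2521744 ≡ 9 (mod 1591)
5^64 ≡ 9^2 = 81 ≡ 81 (mod 1591)
5^128 ≡ 81^2 = 6561 ≡ 197 (mod 1591)
5^256 ≡ 197^2 = 38809 ≡ 625 (mod 1591)
5^512 ≡ 625^2 = 390625 ≡ 830 (mod 1591)
5^1024 ≡ 830^2 = 688900 ≡ 1588 (mod 1591)
1590 = 1024 + 512 + 32 + 16 + 4 + 2 in binary powers of 2.
So 5^1590 ≡ 1588 · 830 · 9 · 1588 · 625 · 25 ≡ 1454 (mod 1591).
Since 1454 ≠ 1, base 5 is a Fermat witness: 1591 is composite.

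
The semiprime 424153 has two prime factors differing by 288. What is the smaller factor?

Since p = q + 288, we have 424153 = q(q + 288), so q² + 288q − 424153 = 0.
Discriminant: 288² + 4·424153 = 82944 + 1696612 = 1779556; √1779556 = 1334.
q = (−288 + 1334)/2 = 523, and p = q + 288 = 811.
Check: 523 · 811 = 424153.

523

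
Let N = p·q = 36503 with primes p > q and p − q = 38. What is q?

Since p = q + 38, we have 36503 = q(q + 38), so q² + 38q − 36503 = 0.
Discriminant: 38² + 4·36503 = 1444 + 146012 = 147456; √147456 = 384.
q = (−38 + 384)/2 = 173, and p = q + 38 = 211.
Check: 173 · 211 = 36503.

173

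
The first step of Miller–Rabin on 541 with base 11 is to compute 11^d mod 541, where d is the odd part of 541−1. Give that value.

489

541 − 1 = 540 = 2^2 · 135, so d = 135.
11^1 ≡ 11 (mod 541)
11^2 ≡ 11^2 = 121 ≡ 121 (mod 541)
11^4 ≡ 121^2 = 14641 ≡ 34 (mod 541)
11^8 ≡ 34^2 = 1156 ≡ 74 (mod 541)
11^16 ≡ 74^2 = 5476 ≡ 66 (mod 541)
11^32 ≡ 66^2 = 4356 ≡ 28 (mod 541)
11^64 ≡ 28^2 = 784 ≡ 243 (mod 541)
11^128 ≡ 243^2 = 59049 ≡ 80 (mod 541)
135 = 128 + 4 + 2 + 1 in binary powers of 2.
So 11^135 ≡ 80 · 34 · 121 · 11 ≡ 489 (mod 541).
Squaring chain: 489 → 540; reaches −1, so base 11 does not prove 541 composite.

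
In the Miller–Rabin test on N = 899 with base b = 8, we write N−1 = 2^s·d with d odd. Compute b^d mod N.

899 − 1 = 898 = 2^1 · 449, so d = 449.
8^1 ≡ 8 (mod 899)
8^2 ≡ 8^2 = 64 ≡ 64 (mod 899)
8^4 ≡ 64^2 = 4096 ≡ 500 (mod 899)
8^8 ≡ 500^2 = 250000 ≡ 78 (mod 899)
8^16 ≡ 78^2 = 6084 ≡ 690 (mod 899)
8^32 ≡ 690^2 = 476100 ≡ 529 (mod 899)
8^64 ≡ 529^2 = 279841 ≡ 252 (mod 899)
8^128 ≡ 252^2 = 63504 ≡ 574 (mod 899)
8^256 ≡ 574^2 = 329476 ≡ 442 (mod 899)
449 = 256 + 128 + 64 + 1 in binary powers of 2.
So 8^449 ≡ 442 · 574 · 252 · 8 ≡ 66 (mod 899).
Squaring chain: 66; never reaches −1, so base 8 is a Miller–Rabin witness that 899 is composite.

66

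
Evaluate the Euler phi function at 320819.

304200

Factor: 320819 = 31 · 79 · 131.
φ(320819) = (31−1) · (79−1) · (131−1) = 30 · 78 · 130 = 304200.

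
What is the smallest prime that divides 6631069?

59

6631069 is odd.
Digit sum 31, not divisible by 3.
Ends in 9: not divisible by 5.
7: 6631069 = 7·947295 + 4
11: 6631069 = 11·602824 + 5
13: 6631069 = 13·510082 + 3
17: 6631069 = 17·390062 + 15
19: 6631069 = 19·349003 + 12
23: 6631069 = 23·288307 + 8
29: 6631069 = 29·228657 + 16
31: 6631069 = 31·213905 + 14
37: 6631069 = 37·179218 + 3
41: 6631069 = 41·161733 + 16
43: 6631069 = 43·154210 + 39
47: 6631069 = 47·141086 + 27
53: 6631069 = 53·125114 + 27
59: 6631069 = 59·112391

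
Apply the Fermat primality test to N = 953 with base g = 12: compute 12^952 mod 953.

12^1 ≡ 12 (mod 953)
12^2 ≡ 12^2 = 144 ≡ 144 (mod 953)
12^4 ≡ 144^2 = 20736 ≡ 723 (mod 953)
12^8 ≡ 723^2 = 522729 ≡ 485 (mod 953)
12^16 ≡ 485^2 = 235225 ≡ 787 (mod 953)
12^32 ≡ 787^2 = 619369 ≡ 872 (mod 953)
12^64 ≡ 872^2 = 760384 ≡ 843 (mod 953)
12^128 ≡ 843^2 = 710649 ≡ 664 (mod 953)
12^256 ≡ 664^2 = 440896 ≡ 610 (mod 953)
12^512 ≡ 610^2 = 372100 ≡ 430 (mod 953)
952 = 512 + 256 + 128 + 32 + 16 + 8 in binary powers of 2.
So 12^952 ≡ 430 · 610 · 664 · 872 · 787 · 485 ≡ 1 (mod 953).
Since the result is 1, base 12 gives no evidence that 953 is composite.

1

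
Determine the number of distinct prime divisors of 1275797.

1275797 = 29^2 · 1517
1517 = 37 · 41
1275797 = 29^2 · 37 · 41, which has 3 distinct prime factors.

3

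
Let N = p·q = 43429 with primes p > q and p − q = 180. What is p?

317

Since p = q + 180, we have 43429 = q(q + 180), so q² + 180q − 43429 = 0.
Discriminant: 180² + 4·43429 = 32400 + 173716 = 206116; √206116 = 454.
q = (−180 + 454)/2 = 137, and p = q + 180 = 317.
Check: 137 · 317 = 43429.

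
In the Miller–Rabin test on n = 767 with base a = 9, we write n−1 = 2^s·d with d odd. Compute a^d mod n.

146

767 − 1 = 766 = 2^1 · 383, so d = 383.
9^1 ≡ 9 (mod 767)
9^2 ≡ 9^2 = 81 ≡ 81 (mod 767)
9^4 ≡ 81^2 = 6561 ≡ 425 (mod 767)
9^8 ≡ 425^2 = 180625 ≡ 380 (mod 767)
9^16 ≡ 380^2 = 144400 ≡ 204 (mod 767)
9^32 ≡ 204^2 = 41616 ≡ 198 (mod 767)
9^64 ≡ 198^2 = 39204 ≡ 87 (mod 767)
9^128 ≡ 87^2 = 7569 ≡ 666 (mod 767)
9^256 ≡ 666^2 = 443556 ≡ 230 (mod 767)
383 = 256 + 64 + 32 + 16 + 8 + 4 + 2 + 1 in binary powers of 2.
So 9^383 ≡ 230 · 87 · 198 · 204 · 380 · 425 · 81 · 9 ≡ 146 (mod 767).
Squaring chain: 146; never reaches −1, so base 9 is a Miller–Rabin witness that 767 is composite.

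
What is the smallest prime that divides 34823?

34823 is odd.
Digit sum 20, not divisible by 3.
Ends in 3: not divisible by 5.
7: 34823 = 7·4974 + 5
11: 34823 = 11·3165 + 8
13: 34823 = 13·2678 + 9
17: 34823 = 17·2048 + 7
19: 34823 = 19·1832 + 15
23: 34823 = 23·1514 + 1
29: 34823 = 29·1200 + 23
31: 34823 = 31·1123 + 10
37: 34823 = 37·941 + 6
41: 34823 = 41·849 + 14
43: 34823 = 43·809 + 36
47: 34823 = 47·740 + 43
53: 34823 = 53·657 + 2
59: 34823 = 59·590 + 13
61: 34823 = 61·570 + 53
67: 34823 = 67·519 + 50
71: 34823 = 71·490 + 33
73: 34823 = 73·477 + 2
79: 34823 = 79·440 + 63
83: 34823 = 83·419 + 46
89: 34823 = 89·391 + 24
97: 34823 = 97·359

97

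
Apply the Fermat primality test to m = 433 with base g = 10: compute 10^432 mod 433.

1

10^1 ≡ 10 (mod 433)
10^2 ≡ 10^2 = 100 ≡ 100 (mod 433)
10^4 ≡ 100^2 = 10000 ≡ 41 (mod 433)
10^8 ≡ 41^2 = 1681 ≡ 382 (mod 433)
10^16 ≡ 382^2 = 145924 ≡ 3 (mod 433)
10^32 ≡ 3^2 = 9 ≡ 9 (mod 433)
10^64 ≡ 9^2 = 81 ≡ 81 (mod 433)
10^128 ≡ 81^2 = 6561 ≡ 66 (mod 433)
10^256 ≡ 66^2 = 4356 ≡ 26 (mod 433)
432 = 256 + 128 + 32 + 16 in binary powers of 2.
So 10^432 ≡ 26 · 66 · 9 · 3 ≡ 1 (mod 433).
Since the result is 1, base 10 gives no evidence that 433 is composite.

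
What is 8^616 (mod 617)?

1

8^1 ≡ 8 (mod 617)
8^2 ≡ 8^2 = 64 ≡ 64 (mod 617)
8^4 ≡ 64^2 = 4096 ≡ 394 (mod 617)
8^8 ≡ 394^2 = 155236 ≡ 369 (mod 617)
8^16 ≡ 369^2 = 136161 ≡ 421 (mod 617)
8^32 ≡ 421^2 = 177241 ≡ 162 (mod 617)
8^64 ≡ 162^2 = 26244 ≡ 330 (mod 617)
8^128 ≡ 330^2 = 108900 ≡ 308 (mod 617)
8^256 ≡ 308^2 = 94864 ≡ 463 (mod 617)
8^512 ≡ 463^2 = 214369 ≡ 270 (mod 617)
616 = 512 + 64 + 32 + 8 in binary powers of 2.
So 8^616 ≡ 270 · 330 · 162 · 369 ≡ 1 (mod 617).
Since the result is 1, base 8 gives no evidence that 617 is composite.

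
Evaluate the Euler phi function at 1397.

1260

Factor: 1397 = 11 · 127.
φ(1397) = (11−1) · (127−1) = 10 · 126 = 1260.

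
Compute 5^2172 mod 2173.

1369

5^1 ≡ 5 (mod 2173)
5^2 ≡ 5^2 = 25 ≡ 25 (mod 2173)
5^4 ≡ 25^2 = 625 ≡ 625 (mod 2173)
5^8 ≡ 625^2 = 390625 ≡ 1658 (mod 2173)
5^16 ≡ 1658^2 = 2748964 ≡ 119 (mod 2173)
5^32 ≡ 119^2 = 14161 ≡ 1123 (mod 2173)
5^64 ≡ 1123^2 = 1261129 ≡ 789 (mod 2173)
5^128 ≡ 789^2 = 622521 ≡ 1043 (mod 2173)
5^256 ≡ 1043^2 = 1087849 ≡ 1349 (mod 2173)
5^512 ≡ 1349^2 = 1819801 ≡ 1000 (mod 2173)
5^1024 ≡ 1000^2 = 1000000 ≡ 420 (mod 2173)
5^2048 ≡ 420^2 = 176400 ≡ 387 (mod 2173)
2172 = 2048 + 64 + 32 + 16 + 8 + 4 in binary powers of 2.
So 5^2172 ≡ 387 · 789 · 1123 · 119 · 1658 · 625 ≡ 1369 (mod 2173).
Since 1369 ≠ 1, base 5 is a Fermat witness: 2173 is composite.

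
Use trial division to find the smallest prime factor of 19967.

41

19967 is odd.
Digit sum 32, not divisible by 3.
Ends in 7: not divisible by 5.
7: 19967 = 7·2852 + 3
11: 19967 = 11·1815 + 2
13: 19967 = 13·1535 + 12
17: 19967 = 17·1174 + 9
19: 19967 = 19·1050 + 17
23: 19967 = 23·868 + 3
29: 19967 = 29·688 + 15
31: 19967 = 31·644 + 3
37: 19967 = 37·539 + 24
41: 19967 = 41·487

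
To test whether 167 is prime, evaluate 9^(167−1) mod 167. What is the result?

9^1 ≡ 9 (mod 167)
9^2 ≡ 9^2 = 81 ≡ 81 (mod 167)
9^4 ≡ 81^2 = 6561 ≡ 48 (mod 167)
9^8 ≡ 48^2 = 2304 ≡ 133 (mod 167)
9^16 ≡ 133^2 = 17689 ≡ 154 (mod 167)
9^32 ≡ 154^2 = 23716 ≡ 2 (mod 167)
9^64 ≡ 2^2 = 4 ≡ 4 (mod 167)
9^128 ≡ 4^2 = 16 ≡ 16 (mod 167)
166 = 128 + 32 + 4 + 2 in binary powers of 2.
So 9^166 ≡ 16 · 2 · 48 · 81 ≡ 1 (mod 167).
Since the result is 1, base 9 gives no evidence that 167 is composite.

1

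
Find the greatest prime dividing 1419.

1419 = 3 · 473
473 = 11 · 43
43 is prime.
So 1419 = 3 · 11 · 43; the largest prime factor is 43.

43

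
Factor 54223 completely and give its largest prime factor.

97

54223 = 13 · 4171
4171 = 43 · 97
97 is prime.
So 54223 = 13 · 43 · 97; the largest prime factor is 97.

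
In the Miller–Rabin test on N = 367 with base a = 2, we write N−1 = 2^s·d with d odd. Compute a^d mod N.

367 − 1 = 366 = 2^1 · 183, so d = 183.
2^1 ≡ 2 (mod 367)
2^2 ≡ 2^2 = 4 ≡ 4 (mod 367)
2^4 ≡ 4^2 = 16 ≡ 16 (mod 367)
2^8 ≡ 16^2 = 256 ≡ 256 (mod 367)
2^16 ≡ 256^2 = 65536 ≡ 210 (mod 367)
2^32 ≡ 210^2 = 44100 ≡ 60 (mod 367)
2^64 ≡ 60^2 = 3600 ≡ 297 (mod 367)
2^128 ≡ 297^2 = 88209 ≡ 129 (mod 367)
183 = 128 + 32 + 16 + 4 + 2 + 1 in binary powers of 2.
So 2^183 ≡ 129 · 60 · 210 · 16 · 4 · 2 ≡ 1 (mod 367).
Since 2^d ≡ 1 (mod 367), base 2 does not prove 367 composite.

1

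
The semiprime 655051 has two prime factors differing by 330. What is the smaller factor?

661

Since p = q + 330, we have 655051 = q(q + 330), so q² + 330q − 655051 = 0.
Discriminant: 330² + 4·655051 = 108900 + 2620204 = 2729104; √2729104 = 1652.
q = (−330 + 1652)/2 = 661, and p = q + 330 = 991.
Check: 661 · 991 = 655051.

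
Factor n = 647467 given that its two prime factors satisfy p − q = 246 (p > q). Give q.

Since p = q + 246, we have 647467 = q(q + 246), so q² + 246q − 647467 = 0.
Discriminant: 246² + 4·647467 = 60516 + 2589868 = 2650384; √2650384 = 1628.
q = (−246 + 1628)/2 = 691, and p = q + 246 = 937.
Check: 691 · 937 = 647467.

691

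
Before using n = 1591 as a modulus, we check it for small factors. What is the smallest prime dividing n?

37

1591 is odd.
Digit sum 16, not divisible by 3.
Ends in 1: not divisible by 5.
7: 1591 = 7·227 + 2
11: 1591 = 11·144 + 7
13: 1591 = 13·122 + 5
17: 1591 = 17·93 + 10
19: 1591 = 19·83 + 14
23: 1591 = 23·69 + 4
29: 1591 = 29·54 + 25
31: 1591 = 31·51 + 10
37: 1591 = 37·43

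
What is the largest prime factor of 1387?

73

1387 = 19 · 73
73 is prime.
So 1387 = 19 · 73; the largest prime factor is 73.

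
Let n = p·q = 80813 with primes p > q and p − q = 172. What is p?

Since p = q + 172, we have 80813 = q(q + 172), so q² + 172q − 80813 = 0.
Discriminant: 172² + 4·80813 = 29584 + 323252 = 352836; √352836 = 594.
q = (−172 + 594)/2 = 211, and p = q + 172 = 383.
Check: 211 · 383 = 80813.

383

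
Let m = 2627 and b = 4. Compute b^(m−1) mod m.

2560

4^1 ≡ 4 (mod 2627)
4^2 ≡ 4^2 = 16 ≡ 16 (mod 2627)
4^4 ≡ 16^2 = 256 ≡ 256 (mod 2627)
4^8 ≡ 256^2 = 65536 ≡ 2488 (mod 2627)
4^16 ≡ 2488^2 = 6190144 ≡ 932 (mod 2627)
4^32 ≡ 932^2 = 868624 ≡ 1714 (mod 2627)
4^64 ≡ 1714^2 = 2937796 ≡ 810 (mod 2627)
4^128 ≡ 810^2 = 656100 ≡ 1977 (mod 2627)
4^256 ≡ 1977^2 = 3908529 ≡ 2180 (mod 2627)
4^512 ≡ 2180^2 = 4752400 ≡ 157 (mod 2627)
4^1024 ≡ 157^2 = 24649 ≡ 1006 (mod 2627)
4^2048 ≡ 1006^2 = 1012036 ≡ 641 (mod 2627)
2626 = 2048 + 512 + 64 + 2 in binary powers of 2.
So 4^2626 ≡ 641 · 157 · 810 · 16 ≡ 2560 (mod 2627).
Since 2560 ≠ 1, base 4 is a Fermat witness: 2627 is composite.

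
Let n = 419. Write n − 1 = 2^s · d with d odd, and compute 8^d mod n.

418

419 − 1 = 418 = 2^1 · 209, so d = 209.
8^1 ≡ 8 (mod 419)
8^2 ≡ 8^2 = 64 ≡ 64 (mod 419)
8^4 ≡ 64^2 = 4096 ≡ 325 (mod 419)
8^8 ≡ 325^2 = 105625 ≡ 37 (mod 419)
8^16 ≡ 37^2 = 1369 ≡ 112 (mod 419)
8^32 ≡ 112^2 = 12544 ≡ 393 (mod 419)
8^64 ≡ 393^2 = 154449 ≡ 257 (mod 419)
8^128 ≡ 257^2 = 66049 ≡ 266 (mod 419)
209 = 128 + 64 + 16 + 1 in binary powers of 2.
So 8^209 ≡ 266 · 257 · 112 · 8 ≡ 418 (mod 419).
Since 8^d ≡ 418 (mod 419), base 8 does not prove 419 composite.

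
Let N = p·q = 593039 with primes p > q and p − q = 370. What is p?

977

Since p = q + 370, we have 593039 = q(q + 370), so q² + 370q − 593039 = 0.
Discriminant: 370² + 4·593039 = 136900 + 2372156 = 2509056; √2509056 = 1584.
q = (−370 + 1584)/2 = 607, and p = q + 370 = 977.
Check: 607 · 977 = 593039.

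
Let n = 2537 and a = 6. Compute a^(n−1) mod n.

6^1 ≡ 6 (mod 2537)
6^2 ≡ 6^2 = 36 ≡ 36 (mod 2537)
6^4 ≡ 36^2 = 1296 ≡ 1296 (mod 2537)
6^8 ≡ 1296^2 = 1679616 ≡ 122 (mod 2537)
6^16 ≡ 122^2 = 14884 ≡ 2199 (mod 2537)
6^32 ≡ 2199^2 = 4835601 ≡ 79 (mod 2537)
6^64 ≡ 79^2 = 6241 ≡ 1167 (mod 2537)
6^128 ≡ 1167^2 = 1361889 ≡ 2057 (mod 2537)
6^256 ≡ 2057^2 = 4231249 ≡ 2070 (mod 2537)
6^512 ≡ 2070^2 = 4284900 ≡ 2444 (mod 2537)
6^1024 ≡ 2444^2 = 5973136 ≡ 1038 (mod 2537)
6^2048 ≡ 1038^2 = 1077444 ≡ 1756 (mod 2537)
2536 = 2048 + 256 + 128 + 64 + 32 + 8 in binary powers of 2.
So 6^2536 ≡ 1756 · 2070 · 2057 · 1167 · 79 · 122 ≡ 2113 (mod 2537).
Since 2113 ≠ 1, base 6 is a Fermat witness: 2537 is composite.

2113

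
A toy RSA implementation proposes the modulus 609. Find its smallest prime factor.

609 is odd.
Digit sum 15, divisible by 3.

3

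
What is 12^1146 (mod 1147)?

12^1 ≡ 12 (mod 1147)
12^2 ≡ 12^2 = 144 ≡ 144 (mod 1147)
12^4 ≡ 144^2 = 20736 ≡ 90 (mod 1147)
12^8 ≡ 90^2 = 8100 ≡ 71 (mod 1147)
12^16 ≡ 71^2 = 5041 ≡ 453 (mod 1147)
12^32 ≡ 453^2 = 205209 ≡ 1043 (mod 1147)
12^64 ≡ 1043^2 = 1087849 ≡ 493 (mod 1147)
12^128 ≡ 493^2 = 243049 ≡ 1032 (mod 1147)
12^256 ≡ 1032^2 = 1065024 ≡ 608 (mod 1147)
12^512 ≡ 608^2 = 369664 ≡ 330 (mod 1147)
12^1024 ≡ 330^2 = 108900 ≡ 1082 (mod 1147)
1146 = 1024 + 64 + 32 + 16 + 8 + 2 in binary powers of 2.
So 12^1146 ≡ 1082 · 493 · 1043 · 453 · 71 · 144 ≡ 1025 (mod 1147).
Since 1025 ≠ 1, base 12 is a Fermat witness: 1147 is composite.

1025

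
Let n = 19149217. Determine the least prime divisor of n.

19149217 is odd.
Digit sum 34, not divisible by 3.
Ends in 7: not divisible by 5.
7: 19149217 = 7·2735602 + 3
11: 19149217 = 11·1740837 + 10
13: 19149217 = 13·1473016 + 9
17: 19149217 = 17·1126424 + 9
19: 19149217 = 19·1007853 + 10
23: 19149217 = 23·832574 + 15
29: 19149217 = 29·660317 + 24
31: 19149217 = 31·617716 + 21
37: 19149217 = 37·517546 + 15
41: 19149217 = 41·467054 + 3
43: 19149217 = 43·445330 + 27
47: 19149217 = 47·407430 + 7
53: 19149217 = 53·361305 + 52
59: 19149217 = 59·324563

59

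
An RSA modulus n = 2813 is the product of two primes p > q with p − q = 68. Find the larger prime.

97

Since p = q + 68, we have 2813 = q(q + 68), so q² + 68q − 2813 = 0.
Discriminant: 68² + 4·2813 = 4624 + 11252 = 15876; √15876 = 126.
q = (−68 + 126)/2 = 29, and p = q + 68 = 97.
Check: 29 · 97 = 2813.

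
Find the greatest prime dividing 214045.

214045 = 5 · 42809
42809 = 13 · 3293
3293 = 37 · 89
89 is prime.
So 214045 = 5 · 13 · 37 · 89; the largest prime factor is 89.

89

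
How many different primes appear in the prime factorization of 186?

3

186 = 2 · 93
93 = 3 · 31
186 = 2 · 3 · 31, which has 3 distinct prime factors.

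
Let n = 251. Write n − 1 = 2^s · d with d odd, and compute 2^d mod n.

250

251 − 1 = 250 = 2^1 · 125, so d = 125.
2^1 ≡ 2 (mod 251)
2^2 ≡ 2^2 = 4 ≡ 4 (mod 251)
2^4 ≡ 4^2 = 16 ≡ 16 (mod 251)
2^8 ≡ 16^2 = 256 ≡ 5 (mod 251)
2^16 ≡ 5^2 = 25 ≡ 25 (mod 251)
2^32 ≡ 25^2 = 625 ≡ 123 (mod 251)
2^64 ≡ 123^2 = 15129 ≡ 69 (mod 251)
125 = 64 + 32 + 16 + 8 + 4 + 1 in binary powers of 2.
So 2^125 ≡ 69 · 123 · 25 · 5 · 16 · 2 ≡ 250 (mod 251).
Since 2^d ≡ 250 (mod 251), base 2 does not prove 251 composite.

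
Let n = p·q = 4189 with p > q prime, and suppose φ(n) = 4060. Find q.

φ(n) = (p−1)(q−1) = n − (p+q) + 1, so p + q = 4189 − 4060 + 1 = 130.
p and q are the roots of t² − 130t + 4189 = 0.
Discriminant: 130² − 4·4189 = 16900 − 16756 = 144; √144 = 12.
q = (130 − 12)/2 = 59, p = (130 + 12)/2 = 71.
Check: 59 · 71 = 4189.

59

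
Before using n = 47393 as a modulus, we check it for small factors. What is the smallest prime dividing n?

83

47393 is odd.
Digit sum 26, not divisible by 3.
Ends in 3: not divisible by 5.
7: 47393 = 7·6770 + 3
11: 47393 = 11·4308 + 5
13: 47393 = 13·3645 + 8
17: 47393 = 17·2787 + 14
19: 47393 = 19·2494 + 7
23: 47393 = 23·2060 + 13
29: 47393 = 29·1634 + 7
31: 47393 = 31·1528 + 25
37: 47393 = 37·1280 + 33
41: 47393 = 41·1155 + 38
43: 47393 = 43·1102 + 7
47: 47393 = 47·1008 + 17
53: 47393 = 53·894 + 11
59: 47393 = 59·803 + 16
61: 47393 = 61·776 + 57
67: 47393 = 67·707 + 24
71: 47393 = 71·667 + 36
73: 47393 = 73·649 + 16
79: 47393 = 79·599 + 72
83: 47393 = 83·571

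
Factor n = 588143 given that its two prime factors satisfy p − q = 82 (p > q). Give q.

727

Since p = q + 82, we have 588143 = q(q + 82), so q² + 82q − 588143 = 0.
Discriminant: 82² + 4·588143 = 6724 + 2352572 = 2359296; √2359296 = 1536.
q = (−82 + 1536)/2 = 727, and p = q + 82 = 809.
Check: 727 · 809 = 588143.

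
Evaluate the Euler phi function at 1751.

Factor: 1751 = 17 · 103.
φ(1751) = (17−1) · (103−1) = 16 · 102 = 1632.

1632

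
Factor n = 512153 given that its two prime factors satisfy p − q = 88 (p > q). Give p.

761

Since p = q + 88, we have 512153 = q(q + 88), so q² + 88q − 512153 = 0.
Discriminant: 88² + 4·512153 = 7744 + 2048612 = 2056356; √2056356 = 1434.
q = (−88 + 1434)/2 = 673, and p = q + 88 = 761.
Check: 673 · 761 = 512153.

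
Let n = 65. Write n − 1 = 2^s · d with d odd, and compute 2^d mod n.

2

65 − 1 = 64 = 2^6 · 1, so d = 1.
2^1 ≡ 2 (mod 65)
1 = 1 in binary powers of 2.
So 2^1 ≡ 2 ≡ 2 (mod 65).
Squaring chain: 2 → 4 → 16 → 61 → 16 → 61; never reaches −1, so base 2 is a Miller–Rabin witness that 65 is composite.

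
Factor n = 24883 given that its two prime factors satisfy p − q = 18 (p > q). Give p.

Since p = q + 18, we have 24883 = q(q + 18), so q² + 18q − 24883 = 0.
Discriminant: 18² + 4·24883 = 324 + 99532 = 99856; √99856 = 316.
q = (−18 + 316)/2 = 149, and p = q + 18 = 167.
Check: 149 · 167 = 24883.

167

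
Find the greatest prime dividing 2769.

2769 = 3 · 923
923 = 13 · 71
71 is prime.
So 2769 = 3 · 13 · 71; the largest prime factor is 71.

71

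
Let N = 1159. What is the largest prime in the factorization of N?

61

1159 = 19 · 61
61 is prime.
So 1159 = 19 · 61; the largest prime factor is 61.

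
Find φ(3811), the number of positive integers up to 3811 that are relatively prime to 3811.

3672

Factor: 3811 = 37 · 103.
φ(3811) = (37−1) · (103−1) = 36 · 102 = 3672.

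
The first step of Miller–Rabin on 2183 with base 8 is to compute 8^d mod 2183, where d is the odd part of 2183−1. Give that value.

2183 − 1 = 2182 = 2^1 · 1091, so d = 1091.
8^1 ≡ 8 (mod 2183)
8^2 ≡ 8^2 = 64 ≡ 64 (mod 2183)
8^4 ≡ 64^2 = 4096 ≡ 1913 (mod 2183)
8^8 ≡ 1913^2 = 3659569 ≡ 861 (mod 2183)
8^16 ≡ 861^2 = 741321 ≡ 1284 (mod 2183)
8^32 ≡ 1284^2 = 1648656 ≡ 491 (mod 2183)
8^64 ≡ 491^2 = 241081 ≡ 951 (mod 2183)
8^128 ≡ 951^2 = 904401 ≡ 639 (mod 2183)
8^256 ≡ 639^2 = 408321 ≡ 100 (mod 2183)
8^512 ≡ 100^2 = 10000 ≡ 1268 (mod 2183)
8^1024 ≡ 1268^2 = 1607824 ≡ 1136 (mod 2183)
1091 = 1024 + 64 + 2 + 1 in binary powers of 2.
So 8^1091 ≡ 1136 · 951 · 64 · 8 ≡ 1309 (mod 2183).
Squaring chain: 1309; never reaches −1, so base 8 is a Miller–Rabin witness that 2183 is composite.

1309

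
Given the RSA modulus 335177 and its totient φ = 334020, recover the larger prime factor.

587

φ(n) = (p−1)(q−1) = n − (p+q) + 1, so p + q = 335177 − 334020 + 1 = 1158.
p and q are the roots of t² − 1158t + 335177 = 0.
Discriminant: 1158² − 4·335177 = 1340964 − 1340708 = 256; √256 = 16.
q = (1158 − 16)/2 = 571, p = (1158 + 16)/2 = 587.
Check: 571 · 587 = 335177.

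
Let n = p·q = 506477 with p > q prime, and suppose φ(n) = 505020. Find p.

φ(n) = (p−1)(q−1) = n − (p+q) + 1, so p + q = 506477 − 505020 + 1 = 1458.
p and q are the roots of t² − 1458t + 506477 = 0.
Discriminant: 1458² − 4·506477 = 2125764 − 2025908 = 99856; √99856 = 316.
q = (1458 − 316)/2 = 571, p = (1458 + 316)/2 = 887.
Check: 571 · 887 = 506477.

887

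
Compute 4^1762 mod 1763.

508

4^1 ≡ 4 (mod 1763)
4^2 ≡ 4^2 = 16 ≡ 16 (mod 1763)
4^4 ≡ 16^2 = 256 ≡ 256 (mod 1763)
4^8 ≡ 256^2 = 65536 ≡ 305 (mod 1763)
4^16 ≡ 305^2 = 93025 ≡ 1349 (mod 1763)
4^32 ≡ 1349^2 = 1819801 ≡ 385 (mod 1763)
4^64 ≡ 385^2 = 148225 ≡ 133 (mod 1763)
4^128 ≡ 133^2 = 17689 ≡ 59 (mod 1763)
4^256 ≡ 59^2 = 3481 ≡ 1718 (mod 1763)
4^512 ≡ 1718^2 = 2951524 ≡ 262 (mod 1763)
4^1024 ≡ 262^2 = 68644 ≡ 1650 (mod 1763)
1762 = 1024 + 512 + 128 + 64 + 32 + 2 in binary powers of 2.
So 4^1762 ≡ 1650 · 262 · 59 · 133 · 385 · 16 ≡ 508 (mod 1763).
Since 508 ≠ 1, base 4 is a Fermat witness: 1763 is composite.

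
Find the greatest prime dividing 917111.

917111 = 13 · 70547
70547 = 19 · 3713
3713 = 47 · 79
79 is prime.
So 917111 = 13 · 19 · 47 · 79; the largest prime factor is 79.

79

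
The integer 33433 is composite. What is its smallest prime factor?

67

33433 is odd.
Digit sum 16, not divisible by 3.
Ends in 3: not divisible by 5.
7: 33433 = 7·4776 + 1
11: 33433 = 11·3039 + 4
13: 33433 = 13·2571 + 10
17: 33433 = 17·1966 + 11
19: 33433 = 19·1759 + 12
23: 33433 = 23·1453 + 14
29: 33433 = 29·1152 + 25
31: 33433 = 31·1078 + 15
37: 33433 = 37·903 + 22
41: 33433 = 41·815 + 18
43: 33433 = 43·777 + 22
47: 33433 = 47·711 + 16
53: 33433 = 53·630 + 43
59: 33433 = 59·566 + 39
61: 33433 = 61·548 + 5
67: 33433 = 67·499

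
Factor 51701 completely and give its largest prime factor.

97

51701 = 13 · 3977
3977 = 41 · 97
97 is prime.
So 51701 = 13 · 41 · 97; the largest prime factor is 97.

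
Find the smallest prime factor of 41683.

41683 is odd.
Digit sum 22, not divisible by 3.
Ends in 3: not divisible by 5.
7: 41683 = 7·5954 + 5
11: 41683 = 11·3789 + 4
13: 41683 = 13·3206 + 5
17: 41683 = 17·2451 + 16
19: 41683 = 19·2193 + 16
23: 41683 = 23·1812 + 7
29: 41683 = 29·1437 + 10
31: 41683 = 31·1344 + 19
37: 41683 = 37·1126 + 21
41: 41683 = 41·1016 + 27
43: 41683 = 43·969 + 16
47: 41683 = 47·886 + 41
53: 41683 = 53·786 + 25
59: 41683 = 59·706 + 29
61: 41683 = 61·683 + 20
67: 41683 = 67·622 + 9
71: 41683 = 71·587 + 6
73: 41683 = 73·571

73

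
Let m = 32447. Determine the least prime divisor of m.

32447 is odd.
Digit sum 20, not divisible by 3.
Ends in 7: not divisible by 5.
7: 32447 = 7·4635 + 2
11: 32447 = 11·2949 + 8
13: 32447 = 13·2495 + 12
17: 32447 = 17·1908 + 11
19: 32447 = 19·1707 + 14
23: 32447 = 23·1410 + 17
29: 32447 = 29·1118 + 25
31: 32447 = 31·1046 + 21
37: 32447 = 37·876 + 35
41: 32447 = 41·791 + 16
43: 32447 = 43·754 + 25
47: 32447 = 47·690 + 17
53: 32447 = 53·612 + 11
59: 32447 = 59·549 + 56
61: 32447 = 61·531 + 56
67: 32447 = 67·484 + 19
71: 32447 = 71·457

71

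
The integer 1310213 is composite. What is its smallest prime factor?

53

1310213 is odd.
Digit sum 11, not divisible by 3.
Ends in 3: not divisible by 5.
7: 1310213 = 7·187173 + 2
11: 1310213 = 11·119110 + 3
13: 1310213 = 13·100785 + 8
17: 1310213 = 17·77071 + 6
19: 1310213 = 19·68958 + 11
23: 1310213 = 23·56965 + 18
29: 1310213 = 29·45179 + 22
31: 1310213 = 31·42264 + 29
37: 1310213 = 37·35411 + 6
41: 1310213 = 41·31956 + 17
43: 1310213 = 43·30470 + 3
47: 1310213 = 47·27876 + 41
53: 1310213 = 53·24721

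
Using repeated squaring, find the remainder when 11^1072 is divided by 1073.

248

11^1 ≡ 11 (mod 1073)
11^2 ≡ 11^2 = 121 ≡ 121 (mod 1073)
11^4 ≡ 121^2 = 14641 ≡ 692 (mod 1073)
11^8 ≡ 692^2 = 478864 ≡ 306 (mod 1073)
11^16 ≡ 306^2 = 93636 ≡ 285 (mod 1073)
11^32 ≡ 285^2 = 81225 ≡ 750 (mod 1073)
11^64 ≡ 750^2 = 562500 ≡ 248 (mod 1073)
11^128 ≡ 248^2 = 61504 ≡ 343 (mod 1073)
11^256 ≡ 343^2 = 117649 ≡ 692 (mod 1073)
11^512 ≡ 692^2 = 478864 ≡ 306 (mod 1073)
11^1024 ≡ 306^2 = 93636 ≡ 285 (mod 1073)
1072 = 1024 + 32 + 16 in binary powers of 2.
So 11^1072 ≡ 285 · 750 · 285 ≡ 248 (mod 1073).
Since 248 ≠ 1, base 11 is a Fermat witness: 1073 is composite.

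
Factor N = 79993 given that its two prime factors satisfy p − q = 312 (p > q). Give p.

Since p = q + 312, we have 79993 = q(q + 312), so q² + 312q − 79993 = 0.
Discriminant: 312² + 4·79993 = 97344 + 319972 = 417316; √417316 = 646.
q = (−312 + 646)/2 = 167, and p = q + 312 = 479.
Check: 167 · 479 = 79993.

479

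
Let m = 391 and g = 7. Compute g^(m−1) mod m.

7^1 ≡ 7 (mod 391)
7^2 ≡ 7^2 = 49 ≡ 49 (mod 391)
7^4 ≡ 49^2 = 2401 ≡ 55 (mod 391)
7^8 ≡ 55^2 = 3025 ≡ 288 (mod 391)
7^16 ≡ 288^2 = 82944 ≡ 52 (mod 391)
7^32 ≡ 52^2 = 2704 ≡ 358 (mod 391)
7^64 ≡ 358^2 = 128164 ≡ 307 (mod 391)
7^128 ≡ 307^2 = 94249 ≡ 18 (mod 391)
7^256 ≡ 18^2 = 324 ≡ 324 (mod 391)
390 = 256 + 128 + 4 + 2 in binary powers of 2.
So 7^390 ≡ 324 · 18 · 55 · 49 ≡ 213 (mod 391).
Since 213 ≠ 1, base 7 is a Fermat witness: 391 is composite.

213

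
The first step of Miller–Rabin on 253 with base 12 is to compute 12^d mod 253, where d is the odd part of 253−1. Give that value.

100

253 − 1 = 252 = 2^2 · 63, so d = 63.
12^1 ≡ 12 (mod 253)
12^2 ≡ 12^2 = 144 ≡ 144 (mod 253)
12^4 ≡ 144^2 = 20736 ≡ 243 (mod 253)
12^8 ≡ 243^2 = 59049 ≡ 100 (mod 253)
12^16 ≡ 100^2 = 10000 ≡ 133 (mod 253)
12^32 ≡ 133^2 = 17689 ≡ 232 (mod 253)
63 = 32 + 16 + 8 + 4 + 2 + 1 in binary powers of 2.
So 12^63 ≡ 232 · 133 · 100 · 243 · 144 · 12 ≡ 100 (mod 253).
Squaring chain: 100 → 133; never reaches −1, so base 12 is a Miller–Rabin witness that 253 is composite.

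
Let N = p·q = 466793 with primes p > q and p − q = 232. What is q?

Since p = q + 232, we have 466793 = q(q + 232), so q² + 232q − 466793 = 0.
Discriminant: 232² + 4·466793 = 53824 + 1867172 = 1920996; √1920996 = 1386.
q = (−232 + 1386)/2 = 577, and p = q + 232 = 809.
Check: 577 · 809 = 466793.

577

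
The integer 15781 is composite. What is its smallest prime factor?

43

15781 is odd.
Digit sum 22, not divisible by 3.
Ends in 1: not divisible by 5.
7: 15781 = 7·2254 + 3
11: 15781 = 11·1434 + 7
13: 15781 = 13·1213 + 12
17: 15781 = 17·928 + 5
19: 15781 = 19·830 + 11
23: 15781 = 23·686 + 3
29: 15781 = 29·544 + 5
31: 15781 = 31·509 + 2
37: 15781 = 37·426 + 19
41: 15781 = 41·384 + 37
43: 15781 = 43·367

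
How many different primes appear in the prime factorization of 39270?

6

39270 = 2 · 19635
19635 = 3 · 6545
6545 = 5 · 1309
1309 = 7 · 187
187 = 11 · 17
39270 = 2 · 3 · 5 · 7 · 11 · 17, which has 6 distinct prime factors.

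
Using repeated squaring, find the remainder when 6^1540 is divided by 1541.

1243

6^1 ≡ 6 (mod 1541)
6^2 ≡ 6^2 = 36 ≡ 36 (mod 1541)
6^4 ≡ 36^2 = 1296 ≡ 1296 (mod 1541)
6^8 ≡ 1296^2 = 1679616 ≡ 1467 (mod 1541)
6^16 ≡ 1467^2 = 2152089 ≡ 853 (mod 1541)
6^32 ≡ 853^2 = 727609 ≡ 257 (mod 1541)
6^64 ≡ 257^2 = 66049 ≡ 1327 (mod 1541)
6^128 ≡ 1327^2 = 1760929 ≡ 1107 (mod 1541)
6^256 ≡ 1107^2 = 1225449 ≡ 354 (mod 1541)
6^512 ≡ 354^2 = 125316 ≡ 495 (mod 1541)
6^1024 ≡ 495^2 = 245025 ≡ 6 (mod 1541)
1540 = 1024 + 512 + 4 in binary powers of 2.
So 6^1540 ≡ 6 · 495 · 1296 ≡ 1243 (mod 1541).
Since 1243 ≠ 1, base 6 is a Fermat witness: 1541 is composite.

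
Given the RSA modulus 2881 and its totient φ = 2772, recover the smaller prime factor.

φ(n) = (p−1)(q−1) = n − (p+q) + 1, so p + q = 2881 − 2772 + 1 = 110.
p and q are the roots of t² − 110t + 2881 = 0.
Discriminant: 110² − 4·2881 = 12100 − 11524 = 576; √576 = 24.
q = (110 − 24)/2 = 43, p = (110 + 24)/2 = 67.
Check: 43 · 67 = 2881.

43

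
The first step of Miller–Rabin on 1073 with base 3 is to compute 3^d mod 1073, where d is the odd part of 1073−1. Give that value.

1073 − 1 = 1072 = 2^4 · 67, so d = 67.
3^1 ≡ 3 (mod 1073)
3^2 ≡ 3^2 = 9 ≡ 9 (mod 1073)
3^4 ≡ 9^2 = 81 ≡ 81 (mod 1073)
3^8 ≡ 81^2 = 6561 ≡ 123 (mod 1073)
3^16 ≡ 123^2 = 15129 ≡ 107 (mod 1073)
3^32 ≡ 107^2 = 11449 ≡ 719 (mod 1073)
3^64 ≡ 719^2 = 516961 ≡ 848 (mod 1073)
67 = 64 + 2 + 1 in binary powers of 2.
So 3^67 ≡ 848 · 9 · 3 ≡ 363 (mod 1073).
Squaring chain: 363 → 863 → 107 → 719; never reaches −1, so base 3 is a Miller–Rabin witness that 1073 is composite.

363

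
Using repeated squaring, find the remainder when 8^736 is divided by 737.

8^1 ≡ 8 (mod 737)
8^2 ≡ 8^2 = 64 ≡ 64 (mod 737)
8^4 ≡ 64^2 = 4096 ≡ 411 (mod 737)
8^8 ≡ 411^2 = 168921 ≡ 148 (mod 737)
8^16 ≡ 148^2 = 21904 ≡ 531 (mod 737)
8^32 ≡ 531^2 = 281961 ≡ 427 (mod 737)
8^64 ≡ 427^2 = 182329 ≡ 290 (mod 737)
8^128 ≡ 290^2 = 84100 ≡ 82 (mod 737)
8^256 ≡ 82^2 = 6724 ≡ 91 (mod 737)
8^512 ≡ 91^2 = 8281 ≡ 174 (mod 737)
736 = 512 + 128 + 64 + 32 in binary powers of 2.
So 8^736 ≡ 174 · 82 · 290 · 427 ≡ 25 (mod 737).
Since 25 ≠ 1, base 8 is a Fermat witness: 737 is composite.

25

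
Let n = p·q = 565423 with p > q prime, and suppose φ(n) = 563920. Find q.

φ(n) = (p−1)(q−1) = n − (p+q) + 1, so p + q = 565423 − 563920 + 1 = 1504.
p and q are the roots of t² − 1504t + 565423 = 0.
Discriminant: 1504² − 4·565423 = 2262016 − 2261692 = 324; √324 = 18.
q = (1504 − 18)/2 = 743, p = (1504 + 18)/2 = 761.
Check: 743 · 761 = 565423.

743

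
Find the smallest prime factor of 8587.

31

8587 is odd.
Digit sum 28, not divisible by 3.
Ends in 7: not divisible by 5.
7: 8587 = 7·1226 + 5
11: 8587 = 11·780 + 7
13: 8587 = 13·660 + 7
17: 8587 = 17·505 + 2
19: 8587 = 19·451 + 18
23: 8587 = 23·373 + 8
29: 8587 = 29·296 + 3
31: 8587 = 31·277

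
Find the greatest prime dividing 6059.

83

6059 = 73 · 83
83 is prime.
So 6059 = 73 · 83; the largest prime factor is 83.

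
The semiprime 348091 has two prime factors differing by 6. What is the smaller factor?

Since p = q + 6, we have 348091 = q(q + 6), so q² + 6q − 348091 = 0.
Discriminant: 6² + 4·348091 = 36 + 1392364 = 1392400; √1392400 = 1180.
q = (−6 + 1180)/2 = 587, and p = q + 6 = 593.
Check: 587 · 593 = 348091.

587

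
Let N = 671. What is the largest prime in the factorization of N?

671 = 11 · 61
61 is prime.
So 671 = 11 · 61; the largest prime factor is 61.

61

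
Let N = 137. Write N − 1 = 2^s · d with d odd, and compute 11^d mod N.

137 − 1 = 136 = 2^3 · 17, so d = 17.
11^1 ≡ 11 (mod 137)
11^2 ≡ 11^2 = 121 ≡ 121 (mod 137)
11^4 ≡ 121^2 = 14641 ≡ 119 (mod 137)
11^8 ≡ 119^2 = 14161 ≡ 50 (mod 137)
11^16 ≡ 50^2 = 2500 ≡ 34 (mod 137)
17 = 16 + 1 in binary powers of 2.
So 11^17 ≡ 34 · 11 ≡ 100 (mod 137).
Squaring chain: 100 → 136 → 1; reaches −1, so base 11 does not prove 137 composite.

100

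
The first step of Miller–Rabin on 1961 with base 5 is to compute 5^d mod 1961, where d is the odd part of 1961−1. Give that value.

1961 − 1 = 1960 = 2^3 · 245, so d = 245.
5^1 ≡ 5 (mod 1961)
5^2 ≡ 5^2 = 25 ≡ 25 (mod 1961)
5^4 ≡ 25^2 = 625 ≡ 625 (mod 1961)
5^8 ≡ 625^2 = 390625 ≡ 386 (mod 1961)
5^16 ≡ 386^2 = 148996 ≡ 1921 (mod 1961)
5^32 ≡ 1921^2 = 3690241 ≡ 1600 (mod 1961)
5^64 ≡ 1600^2 = 2560000 ≡ 895 (mod 1961)
5^128 ≡ 895^2 = 801025 ≡ 937 (mod 1961)
245 = 128 + 64 + 32 + 16 + 4 + 1 in binary powers of 2.
So 5^245 ≡ 937 · 895 · 1600 · 1921 · 625 · 5 ≡ 775 (mod 1961).
Squaring chain: 775 → 559 → 682; never reaches −1, so base 5 is a Miller–Rabin witness that 1961 is composite.

775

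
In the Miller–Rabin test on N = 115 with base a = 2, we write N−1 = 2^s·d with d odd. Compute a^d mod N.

115 − 1 = 114 = 2^1 · 57, so d = 57.
2^1 ≡ 2 (mod 115)
2^2 ≡ 2^2 = 4 ≡ 4 (mod 115)
2^4 ≡ 4^2 = 16 ≡ 16 (mod 115)
2^8 ≡ 16^2 = 256 ≡ 26 (mod 115)
2^16 ≡ 26^2 = 676 ≡ 101 (mod 115)
2^32 ≡ 101^2 = 10201 ≡ 81 (mod 115)
57 = 32 + 16 + 8 + 1 in binary powers of 2.
So 2^57 ≡ 81 · 101 · 26 · 2 ≡ 27 (mod 115).
Squaring chain: 27; never reaches −1, so base 2 is a Miller–Rabin witness that 115 is composite.

27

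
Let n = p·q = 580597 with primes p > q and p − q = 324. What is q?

617

Since p = q + 324, we have 580597 = q(q + 324), so q² + 324q − 580597 = 0.
Discriminant: 324² + 4·580597 = 104976 + 2322388 = 2427364; √2427364 = 1558.
q = (−324 + 1558)/2 = 617, and p = q + 324 = 941.
Check: 617 · 941 = 580597.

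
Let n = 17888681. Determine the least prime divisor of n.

17888681 is odd.
Digit sum 47, not divisible by 3.
Ends in 1: not divisible by 5.
7: 17888681 = 7·2555525 + 6
11: 17888681 = 11·1626243 + 8
13: 17888681 = 13·1376052 + 5
17: 17888681 = 17·1052275 + 6
19: 17888681 = 19·941509 + 10
23: 17888681 = 23·777768 + 17
29: 17888681 = 29·616851 + 2
31: 17888681 = 31·577054 + 7
37: 17888681 = 37·483477 + 32
41: 17888681 = 41·436309 + 12
43: 17888681 = 43·416015 + 36
47: 17888681 = 47·380610 + 11
53: 17888681 = 53·337522 + 15
59: 17888681 = 59·303197 + 58
61: 17888681 = 61·293257 + 4
67: 17888681 = 67·266995 + 16
71: 17888681 = 71·251953 + 18
73: 17888681 = 73·245050 + 31
79: 17888681 = 79·226439

79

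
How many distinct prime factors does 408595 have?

408595 = 5 · 81719
81719 = 11 · 7429
7429 = 17 · 437
437 = 19 · 23
408595 = 5 · 11 · 17 · 19 · 23, which has 5 distinct prime factors.

5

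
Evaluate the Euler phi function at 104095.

82080

Factor: 104095 = 5 · 109 · 191.
φ(104095) = (5−1) · (109−1) · (191−1) = 4 · 108 · 190 = 82080.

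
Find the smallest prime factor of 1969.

1969 is odd.
Digit sum 25, not divisible by 3.
Ends in 9: not divisible by 5.
7: 1969 = 7·281 + 2
11: 1969 = 11·179

11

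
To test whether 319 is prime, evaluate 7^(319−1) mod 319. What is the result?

53

7^1 ≡ 7 (mod 319)
7^2 ≡ 7^2 = 49 ≡ 49 (mod 319)
7^4 ≡ 49^2 = 2401 ≡ 168 (mod 319)
7^8 ≡ 168^2 = 28224 ≡ 152 (mod 319)
7^16 ≡ 152^2 = 23104 ≡ 136 (mod 319)
7^32 ≡ 136^2 = 18496 ≡ 313 (mod 319)
7^64 ≡ 313^2 = 97969 ≡ 36 (mod 319)
7^128 ≡ 36^2 = 1296 ≡ 20 (mod 319)
7^256 ≡ 20^2 = 400 ≡ 81 (mod 319)
318 = 256 + 32 + 16 + 8 + 4 + 2 in binary powers of 2.
So 7^318 ≡ 81 · 313 · 136 · 152 · 168 · 49 ≡ 53 (mod 319).
Since 53 ≠ 1, base 7 is a Fermat witness: 319 is composite.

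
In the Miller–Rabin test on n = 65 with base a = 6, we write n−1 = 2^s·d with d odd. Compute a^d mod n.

65 − 1 = 64 = 2^6 · 1, so d = 1.
6^1 ≡ 6 (mod 65)
1 = 1 in binary powers of 2.
So 6^1 ≡ 6 ≡ 6 (mod 65).
Squaring chain: 6 → 36 → 61 → 16 → 61 → 16; never reaches −1, so base 6 is a Miller–Rabin witness that 65 is composite.

6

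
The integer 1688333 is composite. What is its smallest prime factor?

1688333 is odd.
Digit sum 32, not divisible by 3.
Ends in 3: not divisible by 5.
7: 1688333 = 7·241190 + 3
11: 1688333 = 11·153484 + 9
13: 1688333 = 13·129871 + 10
17: 1688333 = 17·99313 + 12
19: 1688333 = 19·88859 + 12
23: 1688333 = 23·73405 + 18
29: 1688333 = 29·58218 + 11
31: 1688333 = 31·54462 + 11
37: 1688333 = 37·45630 + 23
41: 1688333 = 41·41178 + 35
43: 1688333 = 43·39263 + 24
47: 1688333 = 47·35921 + 46
53: 1688333 = 53·31855 + 18
59: 1688333 = 59·28615 + 48
61: 1688333 = 61·27677 + 36
67: 1688333 = 67·25199

67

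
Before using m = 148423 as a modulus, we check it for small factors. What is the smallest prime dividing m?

148423 is odd.
Digit sum 22, not divisible by 3.
Ends in 3: not divisible by 5.
7: 148423 = 7·21203 + 2
11: 148423 = 11·13493

11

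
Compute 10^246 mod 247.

10^1 ≡ 10 (mod 247)
10^2 ≡ 10^2 = 100 ≡ 100 (mod 247)
10^4 ≡ 100^2 = 10000 ≡ 120 (mod 247)
10^8 ≡ 120^2 = 14400 ≡ 74 (mod 247)
10^16 ≡ 74^2 = 5476 ≡ 42 (mod 247)
10^32 ≡ 42^2 = 1764 ≡ 35 (mod 247)
10^64 ≡ 35^2 = 1225 ≡ 237 (mod 247)
10^128 ≡ 237^2 = 56169 ≡ 100 (mod 247)
246 = 128 + 64 + 32 + 16 + 4 + 2 in binary powers of 2.
So 10^246 ≡ 100 · 237 · 35 · 42 · 120 · 100 ≡ 235 (mod 247).
Since 235 ≠ 1, base 10 is a Fermat witness: 247 is composite.

235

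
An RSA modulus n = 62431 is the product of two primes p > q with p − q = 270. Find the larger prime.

Since p = q + 270, we have 62431 = q(q + 270), so q² + 270q − 62431 = 0.
Discriminant: 270² + 4·62431 = 72900 + 249724 = 322624; √322624 = 568.
q = (−270 + 568)/2 = 149, and p = q + 270 = 419.
Check: 149 · 419 = 62431.

419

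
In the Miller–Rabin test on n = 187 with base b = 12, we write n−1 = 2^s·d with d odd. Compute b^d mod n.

133

187 − 1 = 186 = 2^1 · 93, so d = 93.
12^1 ≡ 12 (mod 187)
12^2 ≡ 12^2 = 144 ≡ 144 (mod 187)
12^4 ≡ 144^2 = 20736 ≡ 166 (mod 187)
12^8 ≡ 166^2 = 27556 ≡ 67 (mod 187)
12^16 ≡ 67^2 = 4489 ≡ 1 (mod 187)
12^32 ≡ 1^2 = 1 ≡ 1 (mod 187)
12^64 ≡ 1^2 = 1 ≡ 1 (mod 187)
93 = 64 + 16 + 8 + 4 + 1 in binary powers of 2.
So 12^93 ≡ 1 · 1 · 67 · 166 · 12 ≡ 133 (mod 187).
Squaring chain: 133; never reaches −1, so base 12 is a Miller–Rabin witness that 187 is composite.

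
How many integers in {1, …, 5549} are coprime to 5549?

5340

Factor: 5549 = 31 · 179.
φ(5549) = (31−1) · (179−1) = 30 · 178 = 5340.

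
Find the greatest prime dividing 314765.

97

314765 = 5 · 62953
62953 = 11 · 5723
5723 = 59 · 97
97 is prime.
So 314765 = 5 · 11 · 59 · 97; the largest prime factor is 97.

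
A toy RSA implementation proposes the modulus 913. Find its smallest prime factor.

11

913 is odd.
Digit sum 13, not divisible by 3.
Ends in 3: not divisible by 5.
7: 913 = 7·130 + 3
11: 913 = 11·83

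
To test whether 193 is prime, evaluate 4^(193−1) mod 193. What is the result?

4^1 ≡ 4 (mod 193)
4^2 ≡ 4^2 = 16 ≡ 16 (mod 193)
4^4 ≡ 16^2 = 256 ≡ 63 (mod 193)
4^8 ≡ 63^2 = 3969 ≡ 109 (mod 193)
4^16 ≡ 109^2 = 11881 ≡ 108 (mod 193)
4^32 ≡ 108^2 = 11664 ≡ 84 (mod 193)
4^64 ≡ 84^2 = 7056 ≡ 108 (mod 193)
4^128 ≡ 108^2 = 11664 ≡ 84 (mod 193)
192 = 128 + 64 in binary powers of 2.
So 4^192 ≡ 84 · 108 ≡ 1 (mod 193).
Since the result is 1, base 4 gives no evidence that 193 is composite.

1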